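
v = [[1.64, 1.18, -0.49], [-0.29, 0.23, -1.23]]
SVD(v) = [[-0.99, -0.14], [-0.14, 0.99]] @ diag([2.092907455719228, 1.2616411462039692]) @ [[-0.76, -0.57, 0.32], [-0.42, 0.05, -0.91]]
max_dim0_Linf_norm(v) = 1.64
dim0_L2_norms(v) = [1.67, 1.2, 1.32]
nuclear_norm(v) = 3.35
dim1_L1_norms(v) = [3.31, 1.75]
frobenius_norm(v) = 2.44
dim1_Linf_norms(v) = [1.64, 1.23]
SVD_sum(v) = [[1.56, 1.19, -0.66], [0.23, 0.17, -0.1]] + [[0.08, -0.01, 0.17],[-0.52, 0.06, -1.13]]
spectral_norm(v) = 2.09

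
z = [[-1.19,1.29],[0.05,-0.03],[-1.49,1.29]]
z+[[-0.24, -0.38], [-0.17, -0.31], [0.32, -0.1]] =[[-1.43,0.91], [-0.12,-0.34], [-1.17,1.19]]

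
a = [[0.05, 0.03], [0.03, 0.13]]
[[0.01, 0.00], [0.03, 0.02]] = a@[[0.13,-0.07], [0.22,0.15]]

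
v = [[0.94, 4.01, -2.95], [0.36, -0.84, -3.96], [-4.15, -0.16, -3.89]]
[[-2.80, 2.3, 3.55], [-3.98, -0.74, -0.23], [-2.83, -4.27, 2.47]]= v @ [[-0.23, 0.86, -0.47],[0.07, 0.49, 0.87],[0.97, 0.16, -0.17]]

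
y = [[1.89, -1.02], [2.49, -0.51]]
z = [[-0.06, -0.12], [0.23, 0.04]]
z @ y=[[-0.41, 0.12], [0.53, -0.26]]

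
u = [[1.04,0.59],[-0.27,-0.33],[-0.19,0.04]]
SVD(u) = [[-0.94,-0.16], [0.32,-0.72], [0.11,0.67]] @ diag([1.2689246877653242, 0.19756046360462684]) @ [[-0.86,  -0.52], [-0.52,  0.86]]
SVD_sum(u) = [[1.02, 0.62], [-0.34, -0.21], [-0.12, -0.07]] + [[0.02, -0.03],[0.07, -0.12],[-0.07, 0.11]]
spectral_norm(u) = 1.27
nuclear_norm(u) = 1.47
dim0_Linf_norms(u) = [1.04, 0.59]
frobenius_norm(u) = 1.28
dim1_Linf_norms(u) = [1.04, 0.33, 0.19]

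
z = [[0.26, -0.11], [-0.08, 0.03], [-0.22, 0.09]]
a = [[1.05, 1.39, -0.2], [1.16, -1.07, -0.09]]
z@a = [[0.15, 0.48, -0.04], [-0.05, -0.14, 0.01], [-0.13, -0.4, 0.04]]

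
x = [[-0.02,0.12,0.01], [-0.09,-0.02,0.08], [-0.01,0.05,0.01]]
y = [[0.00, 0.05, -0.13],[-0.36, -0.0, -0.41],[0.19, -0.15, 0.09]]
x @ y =[[-0.04, -0.0, -0.05], [0.02, -0.02, 0.03], [-0.02, -0.0, -0.02]]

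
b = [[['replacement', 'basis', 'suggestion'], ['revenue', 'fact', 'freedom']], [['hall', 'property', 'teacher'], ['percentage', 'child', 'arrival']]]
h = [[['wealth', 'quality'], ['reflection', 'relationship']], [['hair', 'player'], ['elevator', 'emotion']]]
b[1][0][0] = 'hall'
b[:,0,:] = [['replacement', 'basis', 'suggestion'], ['hall', 'property', 'teacher']]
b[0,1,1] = 'fact'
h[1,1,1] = 'emotion'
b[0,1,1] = 'fact'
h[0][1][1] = 'relationship'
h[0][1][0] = 'reflection'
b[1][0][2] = 'teacher'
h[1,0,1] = 'player'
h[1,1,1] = 'emotion'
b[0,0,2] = 'suggestion'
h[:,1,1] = ['relationship', 'emotion']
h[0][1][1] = 'relationship'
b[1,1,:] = ['percentage', 'child', 'arrival']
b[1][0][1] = 'property'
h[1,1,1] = 'emotion'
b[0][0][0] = 'replacement'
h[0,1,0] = 'reflection'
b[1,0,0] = 'hall'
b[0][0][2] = 'suggestion'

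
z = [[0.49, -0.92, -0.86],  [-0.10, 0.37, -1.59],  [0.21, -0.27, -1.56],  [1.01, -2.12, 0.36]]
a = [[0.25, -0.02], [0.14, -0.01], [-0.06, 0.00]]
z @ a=[[0.05, -0.0], [0.12, -0.00], [0.11, -0.0], [-0.07, 0.00]]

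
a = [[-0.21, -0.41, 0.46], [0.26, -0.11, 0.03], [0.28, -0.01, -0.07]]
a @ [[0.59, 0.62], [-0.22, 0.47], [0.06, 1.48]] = [[-0.01,0.36], [0.18,0.15], [0.16,0.07]]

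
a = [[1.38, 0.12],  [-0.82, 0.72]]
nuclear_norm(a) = 2.30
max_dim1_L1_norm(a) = 1.54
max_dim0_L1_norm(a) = 2.2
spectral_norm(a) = 1.63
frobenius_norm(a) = 1.76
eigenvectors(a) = [[0.47,-0.27], [-0.88,0.96]]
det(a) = 1.09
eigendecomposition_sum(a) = [[2.43,  0.67], [-4.61,  -1.28]] + [[-1.05,-0.55], [3.79,2.0]]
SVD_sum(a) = [[1.3, -0.26], [-0.93, 0.18]] + [[0.08, 0.38], [0.11, 0.54]]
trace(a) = 2.10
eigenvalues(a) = [1.15, 0.95]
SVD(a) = [[-0.82, 0.58], [0.58, 0.82]] @ diag([1.6314317766291782, 0.6693506989647228]) @ [[-0.98,0.20], [0.20,0.98]]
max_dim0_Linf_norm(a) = 1.38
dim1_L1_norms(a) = [1.5, 1.54]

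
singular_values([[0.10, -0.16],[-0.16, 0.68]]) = [0.72, 0.06]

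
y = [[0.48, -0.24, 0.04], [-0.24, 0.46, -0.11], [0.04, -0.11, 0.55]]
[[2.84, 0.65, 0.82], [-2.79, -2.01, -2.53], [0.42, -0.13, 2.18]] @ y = [[1.24, -0.47, 0.49],[-0.96, 0.02, -1.28],[0.32, -0.40, 1.23]]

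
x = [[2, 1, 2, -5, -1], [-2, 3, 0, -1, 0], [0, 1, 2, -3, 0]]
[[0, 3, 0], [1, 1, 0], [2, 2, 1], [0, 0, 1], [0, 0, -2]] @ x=[[-6, 9, 0, -3, 0], [0, 4, 2, -6, -1], [0, 9, 6, -15, -2], [0, 1, 2, -3, 0], [0, -2, -4, 6, 0]]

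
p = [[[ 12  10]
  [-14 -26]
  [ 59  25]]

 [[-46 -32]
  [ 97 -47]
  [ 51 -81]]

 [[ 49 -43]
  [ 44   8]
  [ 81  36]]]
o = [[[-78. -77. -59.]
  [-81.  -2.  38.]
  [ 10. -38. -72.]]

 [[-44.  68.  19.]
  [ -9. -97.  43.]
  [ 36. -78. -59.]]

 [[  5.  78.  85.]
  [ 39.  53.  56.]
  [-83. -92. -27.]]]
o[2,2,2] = -27.0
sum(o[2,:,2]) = 114.0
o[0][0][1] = -77.0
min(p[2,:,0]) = 44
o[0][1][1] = -2.0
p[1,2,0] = 51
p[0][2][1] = 25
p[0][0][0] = 12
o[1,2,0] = 36.0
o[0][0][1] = -77.0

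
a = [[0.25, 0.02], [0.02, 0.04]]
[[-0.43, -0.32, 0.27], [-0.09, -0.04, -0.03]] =a@ [[-1.60,-1.26,1.17], [-1.45,-0.3,-1.34]]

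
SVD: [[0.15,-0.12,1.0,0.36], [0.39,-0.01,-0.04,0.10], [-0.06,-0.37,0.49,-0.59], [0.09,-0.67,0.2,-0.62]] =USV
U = [[-0.48, -0.86, -0.02, 0.18],[0.03, -0.09, -0.88, -0.46],[-0.63, 0.2, 0.31, -0.69],[-0.61, 0.46, -0.35, 0.54]]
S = [1.29, 1.03, 0.43, 0.17]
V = [[-0.06,0.54,-0.71,0.45], [-0.13,-0.27,-0.65,-0.70], [-0.92,0.30,0.22,-0.15], [-0.37,-0.74,-0.19,0.53]]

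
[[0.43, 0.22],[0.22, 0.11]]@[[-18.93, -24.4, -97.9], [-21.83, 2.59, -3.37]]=[[-12.94, -9.92, -42.84], [-6.57, -5.08, -21.91]]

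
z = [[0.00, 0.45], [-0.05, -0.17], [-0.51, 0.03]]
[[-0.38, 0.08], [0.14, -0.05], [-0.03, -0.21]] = z @ [[0.01, 0.43], [-0.85, 0.18]]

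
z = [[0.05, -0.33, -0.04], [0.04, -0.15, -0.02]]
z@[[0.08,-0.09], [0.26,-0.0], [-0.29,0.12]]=[[-0.07, -0.01], [-0.03, -0.01]]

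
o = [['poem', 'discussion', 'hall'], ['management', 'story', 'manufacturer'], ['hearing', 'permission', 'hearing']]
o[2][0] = 'hearing'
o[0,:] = ['poem', 'discussion', 'hall']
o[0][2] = 'hall'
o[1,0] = 'management'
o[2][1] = 'permission'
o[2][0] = 'hearing'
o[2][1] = 'permission'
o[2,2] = 'hearing'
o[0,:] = ['poem', 'discussion', 'hall']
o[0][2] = 'hall'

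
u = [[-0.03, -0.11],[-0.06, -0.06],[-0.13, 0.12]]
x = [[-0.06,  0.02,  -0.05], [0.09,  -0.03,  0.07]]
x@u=[[0.01, -0.0], [-0.01, 0.0]]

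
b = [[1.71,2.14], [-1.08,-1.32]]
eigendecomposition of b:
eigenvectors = [[(0.82+0j), (0.82-0j)], [(-0.58+0.05j), (-0.58-0.05j)]]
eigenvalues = [(0.19+0.13j), (0.19-0.13j)]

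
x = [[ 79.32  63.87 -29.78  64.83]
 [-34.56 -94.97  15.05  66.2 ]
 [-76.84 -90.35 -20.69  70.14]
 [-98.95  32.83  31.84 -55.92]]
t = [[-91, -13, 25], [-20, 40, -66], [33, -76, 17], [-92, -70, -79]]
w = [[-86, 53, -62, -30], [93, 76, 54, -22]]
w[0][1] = 53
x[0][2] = -29.78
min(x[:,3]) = -55.92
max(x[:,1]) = 63.87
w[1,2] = 54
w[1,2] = 54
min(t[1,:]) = -66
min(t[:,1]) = -76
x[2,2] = -20.69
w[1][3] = -22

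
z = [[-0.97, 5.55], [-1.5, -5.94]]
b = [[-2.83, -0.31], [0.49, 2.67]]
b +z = [[-3.80, 5.24], [-1.01, -3.27]]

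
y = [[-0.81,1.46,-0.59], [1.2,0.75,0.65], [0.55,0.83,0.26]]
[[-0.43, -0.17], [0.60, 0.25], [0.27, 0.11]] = y @ [[0.65, 0.27], [-0.03, -0.01], [-0.24, -0.1]]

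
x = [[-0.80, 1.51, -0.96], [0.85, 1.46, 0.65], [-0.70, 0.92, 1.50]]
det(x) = -5.618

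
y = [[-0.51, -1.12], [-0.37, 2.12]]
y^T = [[-0.51, -0.37], [-1.12, 2.12]]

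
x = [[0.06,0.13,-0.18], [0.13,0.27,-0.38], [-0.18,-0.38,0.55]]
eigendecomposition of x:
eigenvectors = [[-0.26, -0.87, 0.43],[-0.55, 0.50, 0.67],[0.79, 0.06, 0.61]]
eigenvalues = [0.88, -0.0, 0.01]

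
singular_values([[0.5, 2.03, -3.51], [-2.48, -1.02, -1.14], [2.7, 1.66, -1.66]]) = [5.13, 3.39, 0.46]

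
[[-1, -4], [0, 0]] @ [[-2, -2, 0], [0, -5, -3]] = [[2, 22, 12], [0, 0, 0]]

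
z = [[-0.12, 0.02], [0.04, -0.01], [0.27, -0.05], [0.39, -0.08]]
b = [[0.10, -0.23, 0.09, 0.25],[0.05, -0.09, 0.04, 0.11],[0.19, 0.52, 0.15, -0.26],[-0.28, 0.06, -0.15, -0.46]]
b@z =[[0.1,-0.02],[0.04,-0.01],[-0.06,0.01],[-0.18,0.04]]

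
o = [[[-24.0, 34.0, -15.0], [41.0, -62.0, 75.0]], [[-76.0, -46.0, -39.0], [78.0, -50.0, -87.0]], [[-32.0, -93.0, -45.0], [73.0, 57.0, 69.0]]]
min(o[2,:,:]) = -93.0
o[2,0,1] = -93.0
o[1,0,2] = -39.0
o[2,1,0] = 73.0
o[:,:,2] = [[-15.0, 75.0], [-39.0, -87.0], [-45.0, 69.0]]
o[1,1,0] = 78.0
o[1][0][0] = -76.0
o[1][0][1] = -46.0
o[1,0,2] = -39.0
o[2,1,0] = 73.0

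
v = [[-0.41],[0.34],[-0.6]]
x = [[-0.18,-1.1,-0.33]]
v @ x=[[0.07,0.45,0.14], [-0.06,-0.37,-0.11], [0.11,0.66,0.20]]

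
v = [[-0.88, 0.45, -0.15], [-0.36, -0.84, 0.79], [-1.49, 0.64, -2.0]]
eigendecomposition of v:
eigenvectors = [[(-0.18+0j), -0.15+0.44j, (-0.15-0.44j)],  [(0.38+0j), -0.76+0.00j, (-0.76-0j)],  [-0.91+0.00j, (-0.32-0.34j), (-0.32+0.34j)]]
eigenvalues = [(-2.56+0j), (-0.58+0.56j), (-0.58-0.56j)]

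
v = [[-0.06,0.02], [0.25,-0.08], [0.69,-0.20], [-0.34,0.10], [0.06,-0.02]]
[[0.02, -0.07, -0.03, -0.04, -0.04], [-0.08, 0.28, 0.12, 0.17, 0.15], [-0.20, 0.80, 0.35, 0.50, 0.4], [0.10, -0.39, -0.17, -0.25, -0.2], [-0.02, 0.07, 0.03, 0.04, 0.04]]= v @ [[-0.1, 1.52, 0.9, 1.23, 0.25], [0.63, 1.26, 1.36, 1.72, -1.15]]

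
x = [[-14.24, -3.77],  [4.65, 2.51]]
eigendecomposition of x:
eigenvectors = [[-0.96, 0.23], [0.29, -0.97]]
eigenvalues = [-13.12, 1.39]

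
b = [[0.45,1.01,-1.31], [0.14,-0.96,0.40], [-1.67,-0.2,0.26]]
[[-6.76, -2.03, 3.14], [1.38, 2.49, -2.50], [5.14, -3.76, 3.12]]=b @ [[-2.40,2.63,-2.37], [0.03,-1.75,1.36], [4.36,1.1,-2.16]]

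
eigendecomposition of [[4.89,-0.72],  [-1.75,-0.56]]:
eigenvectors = [[0.96, 0.13], [-0.29, 0.99]]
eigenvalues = [5.11, -0.78]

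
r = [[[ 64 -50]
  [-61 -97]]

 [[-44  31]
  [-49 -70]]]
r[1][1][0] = -49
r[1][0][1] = 31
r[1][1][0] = -49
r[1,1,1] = -70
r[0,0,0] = 64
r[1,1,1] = -70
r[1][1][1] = -70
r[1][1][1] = -70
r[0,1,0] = -61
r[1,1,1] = -70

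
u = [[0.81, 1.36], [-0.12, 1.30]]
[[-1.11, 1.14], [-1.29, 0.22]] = u @ [[0.26,0.97],[-0.97,0.26]]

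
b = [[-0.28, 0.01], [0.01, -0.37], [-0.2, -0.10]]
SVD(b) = [[-0.24,0.78], [-0.87,-0.43], [-0.43,0.44]] @ diag([0.390358013229463, 0.3363340920982386]) @ [[0.37,0.93], [-0.93,0.37]]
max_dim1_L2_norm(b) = 0.37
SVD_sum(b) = [[-0.03, -0.09], [-0.13, -0.32], [-0.06, -0.16]] + [[-0.25, 0.10], [0.14, -0.05], [-0.14, 0.06]]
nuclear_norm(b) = 0.73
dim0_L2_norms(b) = [0.34, 0.38]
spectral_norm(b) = 0.39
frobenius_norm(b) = 0.52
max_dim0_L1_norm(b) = 0.49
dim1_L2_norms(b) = [0.28, 0.37, 0.22]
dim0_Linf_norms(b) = [0.28, 0.37]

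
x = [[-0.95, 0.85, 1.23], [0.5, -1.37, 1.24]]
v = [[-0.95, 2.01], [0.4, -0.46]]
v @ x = [[1.91, -3.56, 1.32], [-0.61, 0.97, -0.08]]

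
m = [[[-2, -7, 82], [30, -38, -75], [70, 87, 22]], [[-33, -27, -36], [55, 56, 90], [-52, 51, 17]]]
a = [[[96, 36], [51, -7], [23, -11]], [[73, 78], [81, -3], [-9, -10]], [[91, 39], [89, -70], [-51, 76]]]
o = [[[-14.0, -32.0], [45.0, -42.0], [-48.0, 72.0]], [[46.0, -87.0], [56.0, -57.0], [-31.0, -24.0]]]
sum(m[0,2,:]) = 179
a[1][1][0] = 81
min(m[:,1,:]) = -75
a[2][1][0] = 89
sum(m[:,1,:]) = 118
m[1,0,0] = -33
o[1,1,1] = -57.0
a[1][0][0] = 73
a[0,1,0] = 51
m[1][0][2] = -36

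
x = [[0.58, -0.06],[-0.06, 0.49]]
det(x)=0.281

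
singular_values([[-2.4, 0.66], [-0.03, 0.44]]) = [2.49, 0.42]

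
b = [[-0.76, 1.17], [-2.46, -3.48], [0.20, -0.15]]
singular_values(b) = [4.3, 1.31]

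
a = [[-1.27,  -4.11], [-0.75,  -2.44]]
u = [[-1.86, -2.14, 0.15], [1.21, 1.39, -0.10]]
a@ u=[[-2.61, -3.00, 0.22], [-1.56, -1.79, 0.13]]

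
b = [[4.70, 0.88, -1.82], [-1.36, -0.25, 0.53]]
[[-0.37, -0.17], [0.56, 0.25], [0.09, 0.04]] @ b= [[-1.51,-0.28,0.58], [2.29,0.43,-0.89], [0.37,0.07,-0.14]]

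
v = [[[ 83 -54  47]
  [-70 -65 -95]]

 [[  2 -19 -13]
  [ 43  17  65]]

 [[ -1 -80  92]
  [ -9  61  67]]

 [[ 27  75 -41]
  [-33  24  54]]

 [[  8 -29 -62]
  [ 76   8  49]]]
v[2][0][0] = -1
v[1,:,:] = [[2, -19, -13], [43, 17, 65]]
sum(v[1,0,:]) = -30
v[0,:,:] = [[83, -54, 47], [-70, -65, -95]]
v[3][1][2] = 54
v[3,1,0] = -33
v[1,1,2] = 65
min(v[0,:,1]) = -65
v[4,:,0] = [8, 76]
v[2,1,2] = 67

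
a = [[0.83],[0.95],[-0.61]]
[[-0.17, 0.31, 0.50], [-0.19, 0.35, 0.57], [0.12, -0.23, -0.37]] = a @ [[-0.20, 0.37, 0.6]]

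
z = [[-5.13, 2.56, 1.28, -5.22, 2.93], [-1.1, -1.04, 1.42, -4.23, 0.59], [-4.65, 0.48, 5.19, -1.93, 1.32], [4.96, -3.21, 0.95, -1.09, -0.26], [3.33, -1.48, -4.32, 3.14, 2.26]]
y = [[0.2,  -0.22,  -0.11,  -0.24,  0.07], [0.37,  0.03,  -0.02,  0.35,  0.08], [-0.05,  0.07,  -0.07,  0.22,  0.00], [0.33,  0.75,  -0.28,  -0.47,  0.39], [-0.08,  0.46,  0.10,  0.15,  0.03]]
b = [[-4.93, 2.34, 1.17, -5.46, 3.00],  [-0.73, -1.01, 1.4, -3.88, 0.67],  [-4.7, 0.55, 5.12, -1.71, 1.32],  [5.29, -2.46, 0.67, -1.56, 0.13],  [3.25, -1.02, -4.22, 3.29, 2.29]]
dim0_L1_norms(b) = [18.9, 7.38, 12.58, 15.9, 7.41]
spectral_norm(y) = 1.09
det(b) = -1060.22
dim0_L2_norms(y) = [0.54, 0.91, 0.33, 0.69, 0.41]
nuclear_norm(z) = 27.46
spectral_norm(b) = 12.40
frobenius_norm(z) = 15.20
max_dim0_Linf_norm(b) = 5.46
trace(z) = 0.19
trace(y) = -0.28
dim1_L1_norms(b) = [16.9, 7.69, 13.4, 10.11, 14.07]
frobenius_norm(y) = 1.37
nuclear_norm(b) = 27.29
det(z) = -1033.23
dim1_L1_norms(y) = [0.84, 0.85, 0.41, 2.22, 0.82]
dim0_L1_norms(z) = [19.17, 8.77, 13.16, 15.61, 7.36]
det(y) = 0.00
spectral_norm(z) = 12.71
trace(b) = -0.09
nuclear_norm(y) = 2.37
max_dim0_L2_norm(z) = 9.21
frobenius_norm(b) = 14.99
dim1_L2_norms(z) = [8.39, 4.75, 7.37, 6.09, 6.85]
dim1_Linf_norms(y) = [0.24, 0.37, 0.22, 0.75, 0.46]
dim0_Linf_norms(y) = [0.37, 0.75, 0.28, 0.47, 0.39]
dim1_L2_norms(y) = [0.4, 0.52, 0.25, 1.06, 0.5]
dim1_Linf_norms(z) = [5.22, 4.23, 5.19, 4.96, 4.32]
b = y + z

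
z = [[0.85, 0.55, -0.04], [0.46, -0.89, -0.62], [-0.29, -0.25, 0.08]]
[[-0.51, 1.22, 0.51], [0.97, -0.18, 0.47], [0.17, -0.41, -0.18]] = z @ [[-0.20, 1.16, 0.66], [-0.68, 0.46, -0.10], [-0.74, 0.49, -0.12]]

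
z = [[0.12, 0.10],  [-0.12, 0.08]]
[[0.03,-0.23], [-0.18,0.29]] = z @ [[0.95, -2.2], [-0.83, 0.36]]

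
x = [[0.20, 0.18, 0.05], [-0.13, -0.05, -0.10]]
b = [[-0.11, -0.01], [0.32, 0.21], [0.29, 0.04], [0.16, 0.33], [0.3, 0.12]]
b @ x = [[-0.02, -0.02, -0.00], [0.04, 0.05, -0.00], [0.05, 0.05, 0.01], [-0.01, 0.01, -0.03], [0.04, 0.05, 0.0]]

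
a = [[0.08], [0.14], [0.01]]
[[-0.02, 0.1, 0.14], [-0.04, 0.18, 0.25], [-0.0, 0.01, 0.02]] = a @ [[-0.31, 1.29, 1.79]]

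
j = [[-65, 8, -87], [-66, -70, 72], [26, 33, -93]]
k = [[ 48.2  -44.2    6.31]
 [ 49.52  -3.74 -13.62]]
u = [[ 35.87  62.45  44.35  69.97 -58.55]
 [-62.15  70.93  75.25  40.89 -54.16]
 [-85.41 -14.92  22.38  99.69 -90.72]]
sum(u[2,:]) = -68.98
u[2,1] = -14.92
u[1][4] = -54.16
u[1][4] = -54.16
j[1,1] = -70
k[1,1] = -3.74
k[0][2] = 6.31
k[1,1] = -3.74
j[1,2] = 72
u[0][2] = 44.35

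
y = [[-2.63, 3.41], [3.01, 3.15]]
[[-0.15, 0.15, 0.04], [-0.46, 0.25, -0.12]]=y@[[-0.06, 0.02, -0.03], [-0.09, 0.06, -0.01]]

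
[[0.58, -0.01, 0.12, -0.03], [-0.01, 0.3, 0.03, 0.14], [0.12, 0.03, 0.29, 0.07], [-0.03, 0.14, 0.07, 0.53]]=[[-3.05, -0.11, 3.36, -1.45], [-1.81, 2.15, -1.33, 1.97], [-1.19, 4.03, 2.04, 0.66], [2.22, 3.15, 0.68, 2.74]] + [[3.63, 0.10, -3.24, 1.42], [1.80, -1.85, 1.36, -1.83], [1.31, -4.00, -1.75, -0.59], [-2.25, -3.01, -0.61, -2.21]]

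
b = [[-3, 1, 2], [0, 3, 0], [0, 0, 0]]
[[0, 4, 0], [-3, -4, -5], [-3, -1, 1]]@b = [[0, 12, 0], [9, -15, -6], [9, -6, -6]]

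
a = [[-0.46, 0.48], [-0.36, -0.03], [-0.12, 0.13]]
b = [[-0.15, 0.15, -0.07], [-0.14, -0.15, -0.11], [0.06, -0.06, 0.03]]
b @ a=[[0.02,-0.09],[0.13,-0.08],[-0.01,0.03]]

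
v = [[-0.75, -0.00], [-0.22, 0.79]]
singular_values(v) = [0.89, 0.67]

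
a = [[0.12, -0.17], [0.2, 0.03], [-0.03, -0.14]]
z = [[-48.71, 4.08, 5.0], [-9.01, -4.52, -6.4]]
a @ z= [[-4.31,1.26,1.69],  [-10.01,0.68,0.81],  [2.72,0.51,0.75]]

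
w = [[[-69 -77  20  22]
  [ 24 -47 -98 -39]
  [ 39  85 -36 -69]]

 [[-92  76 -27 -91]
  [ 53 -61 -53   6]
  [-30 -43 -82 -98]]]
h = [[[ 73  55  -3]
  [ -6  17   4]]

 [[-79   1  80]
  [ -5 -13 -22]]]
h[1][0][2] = 80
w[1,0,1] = 76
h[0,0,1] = 55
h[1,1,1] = -13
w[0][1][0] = 24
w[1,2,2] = -82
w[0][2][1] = 85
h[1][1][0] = -5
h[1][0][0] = -79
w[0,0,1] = -77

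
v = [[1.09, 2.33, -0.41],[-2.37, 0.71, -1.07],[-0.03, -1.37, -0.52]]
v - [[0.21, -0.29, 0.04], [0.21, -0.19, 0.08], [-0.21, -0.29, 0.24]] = [[0.88, 2.62, -0.45], [-2.58, 0.9, -1.15], [0.18, -1.08, -0.76]]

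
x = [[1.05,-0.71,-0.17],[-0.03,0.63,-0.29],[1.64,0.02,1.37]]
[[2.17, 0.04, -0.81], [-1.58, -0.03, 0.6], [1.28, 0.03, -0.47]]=x @ [[0.54, 0.01, -0.2], [-2.34, -0.04, 0.88], [0.32, 0.01, -0.12]]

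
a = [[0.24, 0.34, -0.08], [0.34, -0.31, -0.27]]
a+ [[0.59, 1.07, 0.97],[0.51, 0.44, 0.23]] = [[0.83, 1.41, 0.89], [0.85, 0.13, -0.04]]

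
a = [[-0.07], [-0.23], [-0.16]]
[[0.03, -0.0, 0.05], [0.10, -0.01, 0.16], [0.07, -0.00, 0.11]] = a@[[-0.43, 0.03, -0.7]]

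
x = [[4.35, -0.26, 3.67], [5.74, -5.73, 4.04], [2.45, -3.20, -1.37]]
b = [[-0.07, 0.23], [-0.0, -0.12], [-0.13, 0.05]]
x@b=[[-0.78, 1.22], [-0.93, 2.21], [0.01, 0.88]]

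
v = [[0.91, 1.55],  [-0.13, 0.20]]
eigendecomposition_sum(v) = [[0.46-0.22j, 0.78-1.57j], [(-0.07+0.13j), 0.10+0.50j]] + [[0.46+0.22j, 0.78+1.57j], [(-0.06-0.13j), (0.1-0.5j)]]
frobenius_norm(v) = 1.81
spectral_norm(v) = 1.80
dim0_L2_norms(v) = [0.92, 1.56]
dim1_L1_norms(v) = [2.46, 0.33]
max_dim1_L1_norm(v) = 2.46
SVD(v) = [[-1.0, -0.06],  [-0.06, 1.00]] @ diag([1.8005935836854157, 0.21298531966056472]) @ [[-0.50,  -0.87], [-0.87,  0.5]]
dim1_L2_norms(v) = [1.8, 0.24]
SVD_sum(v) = [[0.9, 1.56], [0.05, 0.09]] + [[0.01, -0.01], [-0.18, 0.11]]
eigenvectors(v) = [[0.96+0.00j, 0.96-0.00j], [-0.22+0.17j, (-0.22-0.17j)]]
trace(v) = 1.11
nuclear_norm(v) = 2.01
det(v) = 0.38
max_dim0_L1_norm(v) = 1.75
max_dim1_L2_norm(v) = 1.8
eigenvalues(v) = [(0.56+0.27j), (0.56-0.27j)]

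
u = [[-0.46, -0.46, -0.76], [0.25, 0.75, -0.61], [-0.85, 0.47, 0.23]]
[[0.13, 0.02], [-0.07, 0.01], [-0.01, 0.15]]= u @ [[-0.07, -0.14], [-0.12, 0.07], [-0.06, 0.01]]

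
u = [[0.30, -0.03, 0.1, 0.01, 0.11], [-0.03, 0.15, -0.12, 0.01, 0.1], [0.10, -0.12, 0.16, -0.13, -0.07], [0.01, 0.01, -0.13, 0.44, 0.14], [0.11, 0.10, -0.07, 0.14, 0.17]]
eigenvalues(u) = [0.57, 0.38, 0.25, 0.02, -0.0]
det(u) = -0.00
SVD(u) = [[-0.03, -0.87, 0.16, 0.46, -0.07],[-0.22, 0.18, 0.67, -0.02, -0.68],[0.38, -0.37, -0.28, -0.65, -0.48],[-0.80, -0.05, -0.53, -0.01, -0.27],[-0.41, -0.27, 0.41, -0.61, 0.47]] @ diag([0.5746226128594801, 0.3841098088649198, 0.24611615218683125, 0.017077405019656697, 0.0019259789308876288]) @ [[-0.03, -0.22, 0.38, -0.8, -0.41], [-0.87, 0.18, -0.37, -0.05, -0.27], [0.16, 0.67, -0.28, -0.53, 0.41], [0.46, -0.02, -0.65, -0.01, -0.61], [0.07, 0.68, 0.48, 0.27, -0.47]]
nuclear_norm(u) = 1.22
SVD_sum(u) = [[0.00, 0.00, -0.01, 0.01, 0.01],[0.0, 0.03, -0.05, 0.1, 0.05],[-0.01, -0.05, 0.08, -0.17, -0.09],[0.01, 0.1, -0.17, 0.37, 0.19],[0.01, 0.05, -0.09, 0.19, 0.09]] + [[0.29, -0.06, 0.12, 0.02, 0.09], [-0.06, 0.01, -0.03, -0.0, -0.02], [0.12, -0.03, 0.05, 0.01, 0.04], [0.02, -0.00, 0.01, 0.0, 0.01], [0.09, -0.02, 0.04, 0.01, 0.03]] + [[0.01, 0.03, -0.01, -0.02, 0.02], [0.03, 0.11, -0.05, -0.09, 0.07], [-0.01, -0.05, 0.02, 0.04, -0.03], [-0.02, -0.09, 0.04, 0.07, -0.05], [0.02, 0.07, -0.03, -0.05, 0.04]] + [[0.0, -0.00, -0.01, -0.0, -0.0], [-0.0, 0.0, 0.00, 0.0, 0.0], [-0.01, 0.0, 0.01, 0.0, 0.01], [-0.0, 0.0, 0.00, 0.0, 0.0], [-0.0, 0.00, 0.01, 0.00, 0.01]] + [[-0.0, -0.0, -0.00, -0.00, 0.00], [-0.0, -0.0, -0.00, -0.0, 0.00], [-0.00, -0.00, -0.0, -0.00, 0.00], [-0.0, -0.0, -0.00, -0.00, 0.00], [0.00, 0.0, 0.0, 0.00, -0.0]]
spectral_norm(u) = 0.57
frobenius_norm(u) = 0.73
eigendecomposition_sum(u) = [[0.0, 0.00, -0.01, 0.01, 0.01], [0.0, 0.03, -0.05, 0.1, 0.05], [-0.01, -0.05, 0.08, -0.17, -0.09], [0.01, 0.10, -0.17, 0.37, 0.19], [0.01, 0.05, -0.09, 0.19, 0.09]] + [[0.29,-0.06,0.12,0.02,0.09],[-0.06,0.01,-0.03,-0.00,-0.02],[0.12,-0.03,0.05,0.01,0.04],[0.02,-0.00,0.01,0.0,0.01],[0.09,-0.02,0.04,0.01,0.03]] + [[0.01, 0.03, -0.01, -0.02, 0.02], [0.03, 0.11, -0.05, -0.09, 0.07], [-0.01, -0.05, 0.02, 0.04, -0.03], [-0.02, -0.09, 0.04, 0.07, -0.05], [0.02, 0.07, -0.03, -0.05, 0.04]] + [[0.0,-0.0,-0.01,-0.00,-0.00],[-0.0,0.00,0.00,0.0,0.0],[-0.01,0.0,0.01,0.00,0.01],[-0.0,0.0,0.00,0.0,0.0],[-0.00,0.0,0.01,0.0,0.01]] + [[-0.0, -0.0, -0.00, -0.00, 0.0], [-0.00, -0.0, -0.00, -0.0, 0.00], [-0.0, -0.00, -0.00, -0.00, 0.0], [-0.00, -0.0, -0.00, -0.0, 0.0], [0.0, 0.0, 0.0, 0.00, -0.0]]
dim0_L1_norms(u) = [0.55, 0.41, 0.58, 0.73, 0.59]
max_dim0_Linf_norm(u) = 0.44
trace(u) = 1.22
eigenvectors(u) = [[0.03, -0.87, -0.16, 0.46, -0.07], [0.22, 0.18, -0.67, -0.02, -0.68], [-0.38, -0.37, 0.28, -0.65, -0.48], [0.8, -0.05, 0.53, -0.01, -0.27], [0.41, -0.27, -0.41, -0.61, 0.47]]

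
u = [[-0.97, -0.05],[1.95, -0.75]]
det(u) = 0.825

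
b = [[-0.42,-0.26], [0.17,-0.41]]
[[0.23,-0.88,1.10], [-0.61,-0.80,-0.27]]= b @ [[-1.17,0.72,-2.41],[1.0,2.24,-0.35]]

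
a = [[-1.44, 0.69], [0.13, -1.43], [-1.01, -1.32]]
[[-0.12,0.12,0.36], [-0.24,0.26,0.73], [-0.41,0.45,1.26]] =a @ [[0.17, -0.18, -0.52], [0.18, -0.20, -0.56]]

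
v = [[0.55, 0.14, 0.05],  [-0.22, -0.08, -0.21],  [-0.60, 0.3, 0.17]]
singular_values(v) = [0.85, 0.4, 0.13]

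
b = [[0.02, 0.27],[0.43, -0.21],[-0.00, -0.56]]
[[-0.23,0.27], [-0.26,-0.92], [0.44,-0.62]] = b @ [[-1.00, -1.60], [-0.79, 1.11]]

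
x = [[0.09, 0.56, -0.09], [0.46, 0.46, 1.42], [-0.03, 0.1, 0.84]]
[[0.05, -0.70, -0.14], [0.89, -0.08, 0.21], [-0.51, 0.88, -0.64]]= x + [[-0.04, -1.26, -0.05], [0.43, -0.54, -1.21], [-0.48, 0.78, -1.48]]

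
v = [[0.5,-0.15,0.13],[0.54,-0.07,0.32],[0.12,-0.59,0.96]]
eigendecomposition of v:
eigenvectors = [[(0.14+0j), (0.23-0.03j), (0.23+0.03j)], [0.74+0.00j, (0.59-0.09j), 0.59+0.09j], [(0.65+0j), (0.77+0j), (0.77-0j)]]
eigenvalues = [(0.32+0j), (0.54+0.06j), (0.54-0.06j)]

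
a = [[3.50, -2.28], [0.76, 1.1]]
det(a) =5.583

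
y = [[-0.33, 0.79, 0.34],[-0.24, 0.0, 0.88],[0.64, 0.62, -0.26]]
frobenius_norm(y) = 1.59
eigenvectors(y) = [[(0.29+0.45j), 0.29-0.45j, (0.56+0j)],[(-0.61+0j), -0.61-0.00j, 0.53+0.00j],[(0.56-0.15j), (0.56+0.15j), 0.64+0.00j]]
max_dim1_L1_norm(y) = 1.52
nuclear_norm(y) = 2.61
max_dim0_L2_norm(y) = 1.0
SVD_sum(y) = [[-0.28,  0.02,  0.42], [-0.48,  0.04,  0.72], [0.3,  -0.03,  -0.45]] + [[0.15,0.72,0.06],[0.00,0.02,0.0],[0.14,0.7,0.06]] + [[-0.20, 0.05, -0.13], [0.24, -0.06, 0.16], [0.19, -0.05, 0.13]]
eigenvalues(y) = [(-0.7+0.4j), (-0.7-0.4j), (0.81+0j)]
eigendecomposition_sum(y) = [[(-0.22+0.32j),0.22+0.03j,(0.01-0.31j)], [-0.17-0.40j,-0.17+0.19j,(0.29+0.2j)], [(0.26+0.33j),0.11-0.21j,-0.32-0.11j]] + [[(-0.22-0.32j), 0.22-0.03j, (0.01+0.31j)], [(-0.17+0.4j), (-0.17-0.19j), (0.29-0.2j)], [0.26-0.33j, 0.11+0.21j, -0.32+0.11j]] + [[0.11-0.00j, (0.35-0j), (0.32-0j)], [0.10-0.00j, (0.33-0j), (0.31-0j)], [(0.12-0j), (0.4-0j), 0.37-0.00j]]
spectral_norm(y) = 1.14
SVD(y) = [[-0.44, 0.72, -0.54], [-0.76, 0.02, 0.65], [0.48, 0.7, 0.53]] @ diag([1.1371148936835849, 1.0223244317310638, 0.45168847101595266]) @ [[0.56, -0.05, -0.83], [0.20, 0.98, 0.08], [0.81, -0.21, 0.55]]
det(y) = 0.53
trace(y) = -0.59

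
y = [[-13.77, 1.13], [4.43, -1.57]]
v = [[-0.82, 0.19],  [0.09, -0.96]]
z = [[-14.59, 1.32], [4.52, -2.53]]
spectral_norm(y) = 14.55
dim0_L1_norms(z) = [19.11, 3.85]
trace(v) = -1.78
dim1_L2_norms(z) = [14.65, 5.18]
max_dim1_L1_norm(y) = 14.9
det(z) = 30.95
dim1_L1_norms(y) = [14.9, 6.0]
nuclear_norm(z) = 17.42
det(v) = 0.77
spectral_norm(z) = 15.41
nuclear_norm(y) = 15.69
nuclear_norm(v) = 1.78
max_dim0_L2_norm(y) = 14.47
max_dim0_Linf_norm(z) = 14.59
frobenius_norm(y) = 14.59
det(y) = 16.61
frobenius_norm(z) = 15.54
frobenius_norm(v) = 1.28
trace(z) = -17.12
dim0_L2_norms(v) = [0.82, 0.98]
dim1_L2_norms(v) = [0.84, 0.96]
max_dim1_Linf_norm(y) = 13.77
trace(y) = -15.34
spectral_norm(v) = 1.05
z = v + y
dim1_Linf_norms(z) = [14.59, 4.52]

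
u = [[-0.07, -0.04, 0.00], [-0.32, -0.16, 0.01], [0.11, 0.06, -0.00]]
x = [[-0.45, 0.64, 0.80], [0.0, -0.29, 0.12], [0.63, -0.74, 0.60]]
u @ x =[[0.03, -0.03, -0.06], [0.15, -0.17, -0.27], [-0.05, 0.05, 0.10]]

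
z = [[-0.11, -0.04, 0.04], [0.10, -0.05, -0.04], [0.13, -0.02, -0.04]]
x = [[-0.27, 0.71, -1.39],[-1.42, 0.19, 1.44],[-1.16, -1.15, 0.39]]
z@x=[[0.04, -0.13, 0.11], [0.09, 0.11, -0.23], [0.04, 0.13, -0.23]]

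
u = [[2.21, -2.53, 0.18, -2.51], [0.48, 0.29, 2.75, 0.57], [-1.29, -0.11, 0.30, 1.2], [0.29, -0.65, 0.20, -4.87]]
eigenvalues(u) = [(2.8+0j), (-0.05+1.86j), (-0.05-1.86j), (-4.76+0j)]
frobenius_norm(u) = 7.30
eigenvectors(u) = [[(-0.87+0j), (-0.42-0.38j), (-0.42+0.38j), 0.32+0.00j], [0.28+0.00j, (-0.7+0j), -0.70-0.00j, -0.06+0.00j], [(0.41+0j), (0.15-0.4j), 0.15+0.40j, -0.14+0.00j], [(-0.05+0j), 0.05-0.06j, 0.05+0.06j, (0.94+0j)]]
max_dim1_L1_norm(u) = 7.43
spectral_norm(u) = 6.16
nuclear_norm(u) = 12.54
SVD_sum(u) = [[1.10, -1.23, -0.01, -3.35], [-0.14, 0.16, 0.00, 0.43], [-0.42, 0.47, 0.0, 1.28], [1.38, -1.53, -0.02, -4.19]] + [[0.38, -0.15, 0.86, 0.18], [1.05, -0.43, 2.39, 0.49], [0.0, -0.00, 0.00, 0.0], [-0.19, 0.08, -0.44, -0.09]] + [[0.9,  -0.97,  -0.7,  0.65], [-0.47,  0.51,  0.37,  -0.34], [-0.16,  0.18,  0.13,  -0.12], [-0.82,  0.88,  0.64,  -0.59]] + [[-0.17, -0.18, 0.04, 0.01], [0.05, 0.05, -0.01, -0.0], [-0.71, -0.75, 0.17, 0.04], [-0.07, -0.08, 0.02, 0.0]]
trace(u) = -2.07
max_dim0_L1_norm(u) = 9.15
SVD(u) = [[-0.61,-0.33,-0.68,0.23], [0.08,-0.93,0.36,-0.06], [0.23,-0.00,0.12,0.97], [-0.76,0.17,0.62,0.1]] @ diag([6.163146480734618, 2.89910689360957, 2.3924458217350595, 1.0844849775337724]) @ [[-0.3,0.33,0.0,0.9], [-0.39,0.16,-0.89,-0.18], [-0.55,0.59,0.43,-0.40], [-0.68,-0.72,0.16,0.04]]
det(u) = -46.36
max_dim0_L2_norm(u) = 5.64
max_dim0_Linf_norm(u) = 4.87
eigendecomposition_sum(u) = [[(1.69-0j), -1.40-0.00j, -1.49+0.00j, (-0.89+0j)], [-0.54+0.00j, (0.45+0j), 0.48+0.00j, 0.28-0.00j], [-0.80+0.00j, 0.67+0.00j, (0.71+0j), 0.42-0.00j], [0.09-0.00j, (-0.07-0j), (-0.08+0j), -0.05+0.00j]] + [[(0.21+0.4j),-0.49+0.42j,0.76+0.55j,0.01-0.03j], [0.52+0.19j,-0.09+0.79j,(1.15-0.13j),(-0.01-0.04j)], [-0.22+0.25j,(-0.42-0.22j),-0.17+0.68j,(0.02+0j)], [-0.05+0.03j,(-0.06-0.07j),-0.07+0.11j,0.00+0.00j]] + [[(0.21-0.4j), (-0.49-0.42j), 0.76-0.55j, 0.01+0.03j], [0.52-0.19j, -0.09-0.79j, 1.15+0.13j, -0.01+0.04j], [-0.22-0.25j, -0.42+0.22j, (-0.17-0.68j), 0.02-0.00j], [(-0.05-0.03j), (-0.06+0.07j), -0.07-0.11j, -0j]] + [[0.11+0.00j,(-0.16+0j),0.15-0.00j,(-1.65-0j)], [-0.02-0.00j,0.03-0.00j,-0.03+0.00j,(0.3+0j)], [-0.05-0.00j,0.07-0.00j,-0.06+0.00j,0.73+0.00j], [0.31+0.00j,-0.46+0.00j,(0.43-0j),(-4.83-0j)]]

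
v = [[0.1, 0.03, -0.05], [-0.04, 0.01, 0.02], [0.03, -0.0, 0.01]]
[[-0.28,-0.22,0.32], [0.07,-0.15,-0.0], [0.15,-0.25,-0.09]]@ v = [[-0.01, -0.01, 0.01],[0.01, 0.0, -0.01],[0.02, 0.00, -0.01]]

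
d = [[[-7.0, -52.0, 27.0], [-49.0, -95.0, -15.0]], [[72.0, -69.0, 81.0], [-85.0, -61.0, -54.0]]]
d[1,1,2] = -54.0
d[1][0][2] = 81.0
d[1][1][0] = -85.0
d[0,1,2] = -15.0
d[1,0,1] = -69.0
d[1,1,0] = -85.0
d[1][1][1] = -61.0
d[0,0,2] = 27.0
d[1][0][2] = 81.0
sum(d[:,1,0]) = -134.0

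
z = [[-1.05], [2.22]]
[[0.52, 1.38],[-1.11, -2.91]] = z@[[-0.5, -1.31]]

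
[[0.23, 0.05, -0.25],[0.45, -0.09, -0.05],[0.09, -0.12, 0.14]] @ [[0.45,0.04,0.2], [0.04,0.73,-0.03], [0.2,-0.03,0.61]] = [[0.06, 0.05, -0.11], [0.19, -0.05, 0.06], [0.06, -0.09, 0.11]]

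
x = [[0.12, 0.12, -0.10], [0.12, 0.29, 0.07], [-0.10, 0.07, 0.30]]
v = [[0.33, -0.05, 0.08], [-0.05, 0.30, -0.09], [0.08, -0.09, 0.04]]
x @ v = [[0.03, 0.04, -0.01], [0.03, 0.07, -0.01], [-0.01, -0.00, -0.00]]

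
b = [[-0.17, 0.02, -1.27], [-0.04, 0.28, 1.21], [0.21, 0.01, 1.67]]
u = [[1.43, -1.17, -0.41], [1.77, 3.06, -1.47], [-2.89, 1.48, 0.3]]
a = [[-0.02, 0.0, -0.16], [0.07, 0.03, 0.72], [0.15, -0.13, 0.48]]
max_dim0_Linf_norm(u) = 3.06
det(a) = 0.00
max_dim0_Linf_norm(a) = 0.72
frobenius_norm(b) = 2.45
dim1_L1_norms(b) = [1.46, 1.53, 1.89]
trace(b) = 1.78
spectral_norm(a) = 0.89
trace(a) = 0.49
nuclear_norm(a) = 1.04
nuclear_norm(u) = 7.90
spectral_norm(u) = 3.89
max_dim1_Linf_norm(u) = 3.06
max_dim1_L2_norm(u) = 3.83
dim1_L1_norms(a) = [0.18, 0.82, 0.76]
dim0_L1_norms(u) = [6.09, 5.71, 2.18]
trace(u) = 4.79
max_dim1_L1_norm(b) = 1.89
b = u @ a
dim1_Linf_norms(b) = [1.27, 1.21, 1.67]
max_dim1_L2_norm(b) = 1.68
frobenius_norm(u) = 5.37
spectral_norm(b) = 2.44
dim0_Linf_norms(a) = [0.15, 0.13, 0.72]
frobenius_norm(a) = 0.91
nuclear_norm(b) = 2.74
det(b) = 0.00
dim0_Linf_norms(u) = [2.89, 3.06, 1.47]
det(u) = -4.63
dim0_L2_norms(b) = [0.27, 0.28, 2.42]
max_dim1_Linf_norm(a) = 0.72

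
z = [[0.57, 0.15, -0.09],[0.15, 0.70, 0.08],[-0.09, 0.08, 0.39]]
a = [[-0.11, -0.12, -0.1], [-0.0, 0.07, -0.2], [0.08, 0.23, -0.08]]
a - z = [[-0.68, -0.27, -0.01], [-0.15, -0.63, -0.28], [0.17, 0.15, -0.47]]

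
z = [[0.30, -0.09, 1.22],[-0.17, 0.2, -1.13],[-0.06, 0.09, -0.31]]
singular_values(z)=[1.74, 0.12, 0.03]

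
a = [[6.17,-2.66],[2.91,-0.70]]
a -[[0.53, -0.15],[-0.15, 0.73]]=[[5.64, -2.51], [3.06, -1.43]]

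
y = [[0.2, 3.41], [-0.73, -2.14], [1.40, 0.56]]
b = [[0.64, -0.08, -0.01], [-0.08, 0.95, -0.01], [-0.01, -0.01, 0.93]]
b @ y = [[0.17, 2.35],[-0.72, -2.31],[1.31, 0.51]]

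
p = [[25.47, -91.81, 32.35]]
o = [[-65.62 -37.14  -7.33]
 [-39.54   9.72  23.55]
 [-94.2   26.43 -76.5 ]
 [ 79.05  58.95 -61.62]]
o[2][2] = -76.5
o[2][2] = -76.5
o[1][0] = -39.54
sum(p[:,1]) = -91.81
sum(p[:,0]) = 25.47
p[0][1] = -91.81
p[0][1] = -91.81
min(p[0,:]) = -91.81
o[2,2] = -76.5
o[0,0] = -65.62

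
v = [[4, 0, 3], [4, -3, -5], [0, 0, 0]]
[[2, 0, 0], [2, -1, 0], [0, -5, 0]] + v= [[6, 0, 3], [6, -4, -5], [0, -5, 0]]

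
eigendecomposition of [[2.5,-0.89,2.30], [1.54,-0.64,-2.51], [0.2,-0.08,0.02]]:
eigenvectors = [[-0.9, 0.24, -0.37],[-0.42, 0.97, -0.93],[-0.07, 0.07, 0.03]]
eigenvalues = [2.25, -0.42, 0.05]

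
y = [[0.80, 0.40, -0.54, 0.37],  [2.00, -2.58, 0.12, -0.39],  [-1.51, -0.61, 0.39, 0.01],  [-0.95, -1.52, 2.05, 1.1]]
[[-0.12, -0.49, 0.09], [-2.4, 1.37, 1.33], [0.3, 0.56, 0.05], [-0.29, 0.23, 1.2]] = y @ [[-0.42, -0.17, 0.17], [0.60, -0.59, -0.45], [0.08, -0.13, 0.08], [0.05, -0.51, 0.47]]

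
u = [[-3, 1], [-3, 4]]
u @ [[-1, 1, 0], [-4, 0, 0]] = [[-1, -3, 0], [-13, -3, 0]]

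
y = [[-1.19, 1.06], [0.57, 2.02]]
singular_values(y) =[2.28, 1.32]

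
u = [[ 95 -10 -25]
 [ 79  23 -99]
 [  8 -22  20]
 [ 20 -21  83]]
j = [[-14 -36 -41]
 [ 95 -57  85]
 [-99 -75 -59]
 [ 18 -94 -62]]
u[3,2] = 83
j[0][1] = -36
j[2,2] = -59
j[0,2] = -41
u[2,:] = [8, -22, 20]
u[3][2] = 83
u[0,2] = -25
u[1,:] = [79, 23, -99]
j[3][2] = -62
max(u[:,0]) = 95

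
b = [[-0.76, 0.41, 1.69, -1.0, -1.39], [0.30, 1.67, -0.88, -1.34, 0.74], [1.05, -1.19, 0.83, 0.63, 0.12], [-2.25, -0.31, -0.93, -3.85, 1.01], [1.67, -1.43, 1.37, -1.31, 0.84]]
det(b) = -0.468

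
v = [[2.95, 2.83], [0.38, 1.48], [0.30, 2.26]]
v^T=[[2.95, 0.38, 0.30], [2.83, 1.48, 2.26]]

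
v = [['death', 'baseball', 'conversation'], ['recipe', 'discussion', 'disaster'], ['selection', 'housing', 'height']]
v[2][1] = 'housing'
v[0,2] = 'conversation'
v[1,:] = ['recipe', 'discussion', 'disaster']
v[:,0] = ['death', 'recipe', 'selection']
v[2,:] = ['selection', 'housing', 'height']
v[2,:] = ['selection', 'housing', 'height']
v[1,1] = 'discussion'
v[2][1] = 'housing'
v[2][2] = 'height'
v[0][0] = 'death'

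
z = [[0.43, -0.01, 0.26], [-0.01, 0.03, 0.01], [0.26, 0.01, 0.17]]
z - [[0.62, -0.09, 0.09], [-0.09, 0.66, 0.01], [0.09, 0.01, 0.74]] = [[-0.19, 0.08, 0.17], [0.08, -0.63, 0.00], [0.17, 0.00, -0.57]]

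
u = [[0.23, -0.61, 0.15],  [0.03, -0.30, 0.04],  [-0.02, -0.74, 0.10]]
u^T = [[0.23, 0.03, -0.02], [-0.61, -0.3, -0.74], [0.15, 0.04, 0.10]]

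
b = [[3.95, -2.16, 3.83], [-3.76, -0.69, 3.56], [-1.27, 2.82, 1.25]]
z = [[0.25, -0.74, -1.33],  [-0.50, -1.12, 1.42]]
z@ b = [[5.46, -3.78, -3.34],  [0.43, 5.86, -4.13]]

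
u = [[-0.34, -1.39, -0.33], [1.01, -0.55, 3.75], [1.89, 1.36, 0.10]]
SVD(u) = [[-0.09, -0.47, 0.88], [0.98, -0.19, -0.00], [0.17, 0.86, 0.48]] @ diag([3.9655396146892405, 2.549074170401601, 0.8660926267563365]) @ [[0.34, -0.05, 0.94], [0.62, 0.76, -0.19], [0.70, -0.65, -0.29]]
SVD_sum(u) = [[-0.12,0.02,-0.34], [1.32,-0.18,3.66], [0.23,-0.03,0.63]] + [[-0.75, -0.91, 0.23], [-0.31, -0.37, 0.09], [1.37, 1.66, -0.41]] + [[0.53,-0.49,-0.22],[-0.00,0.00,0.00],[0.29,-0.27,-0.12]]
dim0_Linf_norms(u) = [1.89, 1.39, 3.75]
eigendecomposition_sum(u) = [[-0.02+0.99j, (-0.39+0.06j), (-0.53+0.68j)], [0.84-0.89j, 0.40+0.27j, (1.06-0.17j)], [0.69-0.33j, (0.18+0.25j), (0.66+0.14j)]] + [[-0.02-0.99j, -0.39-0.06j, -0.53-0.68j], [(0.84+0.89j), 0.40-0.27j, (1.06+0.17j)], [(0.69+0.33j), (0.18-0.25j), (0.66-0.14j)]] + [[-0.31+0.00j, -0.61-0.00j, 0.74-0.00j], [-0.68+0.00j, -1.36-0.00j, (1.64-0j)], [(0.5-0j), 1.01+0.00j, (-1.21+0j)]]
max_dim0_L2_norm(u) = 3.77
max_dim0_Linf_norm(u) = 3.75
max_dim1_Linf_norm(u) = 3.75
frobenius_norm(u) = 4.79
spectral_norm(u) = 3.97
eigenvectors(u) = [[(0.42-0.38j), (0.42+0.38j), (-0.34+0j)],[(-0.7+0j), -0.70-0.00j, -0.75+0.00j],[-0.41-0.16j, (-0.41+0.16j), 0.56+0.00j]]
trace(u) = -0.79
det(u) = -8.75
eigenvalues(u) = [(1.04+1.4j), (1.04-1.4j), (-2.88+0j)]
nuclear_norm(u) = 7.38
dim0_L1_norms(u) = [3.24, 3.3, 4.18]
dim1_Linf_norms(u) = [1.39, 3.75, 1.89]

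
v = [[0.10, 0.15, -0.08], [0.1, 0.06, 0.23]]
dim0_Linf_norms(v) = [0.1, 0.15, 0.23]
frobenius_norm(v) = 0.32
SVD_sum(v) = [[0.00,0.0,0.0], [0.10,0.06,0.23]] + [[0.10, 0.15, -0.08], [-0.00, -0.0, 0.0]]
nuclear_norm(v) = 0.46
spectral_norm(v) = 0.26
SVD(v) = [[0.02, 1.00], [1.00, -0.02]] @ diag([0.2579012162047043, 0.19719777554560397]) @ [[0.4, 0.25, 0.88], [0.5, 0.75, -0.43]]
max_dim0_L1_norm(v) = 0.31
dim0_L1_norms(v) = [0.2, 0.21, 0.31]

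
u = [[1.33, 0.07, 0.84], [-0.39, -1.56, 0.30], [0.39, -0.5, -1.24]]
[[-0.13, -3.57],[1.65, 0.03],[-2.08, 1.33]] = u @ [[-1.05, -1.66], [-0.50, 0.08], [1.55, -1.63]]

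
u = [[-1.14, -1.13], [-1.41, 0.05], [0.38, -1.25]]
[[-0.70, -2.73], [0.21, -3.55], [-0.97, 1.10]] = u @ [[-0.12, 2.51], [0.74, -0.12]]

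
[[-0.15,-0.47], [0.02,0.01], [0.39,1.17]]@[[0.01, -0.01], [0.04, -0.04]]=[[-0.02, 0.02], [0.0, -0.0], [0.05, -0.05]]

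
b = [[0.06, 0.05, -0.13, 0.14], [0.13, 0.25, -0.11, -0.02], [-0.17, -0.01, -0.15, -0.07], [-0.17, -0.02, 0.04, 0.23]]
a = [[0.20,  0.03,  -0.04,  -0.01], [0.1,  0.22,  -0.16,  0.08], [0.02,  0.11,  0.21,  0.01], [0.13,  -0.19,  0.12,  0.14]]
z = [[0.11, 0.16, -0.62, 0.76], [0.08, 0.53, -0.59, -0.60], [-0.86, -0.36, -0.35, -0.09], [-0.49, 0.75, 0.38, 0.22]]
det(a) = 0.00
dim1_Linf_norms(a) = [0.2, 0.22, 0.21, 0.19]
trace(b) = 0.39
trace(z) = 0.51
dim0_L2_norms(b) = [0.28, 0.26, 0.23, 0.28]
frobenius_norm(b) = 0.52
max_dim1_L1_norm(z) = 1.84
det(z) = -1.00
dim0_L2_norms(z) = [1.0, 1.0, 1.0, 1.0]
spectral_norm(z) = 1.00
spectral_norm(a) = 0.36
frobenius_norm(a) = 0.53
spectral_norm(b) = 0.36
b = a @ z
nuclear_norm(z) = 4.00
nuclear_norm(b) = 0.99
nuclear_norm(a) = 0.99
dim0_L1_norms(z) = [1.54, 1.8, 1.94, 1.67]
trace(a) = 0.77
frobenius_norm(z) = 2.00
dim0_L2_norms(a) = [0.26, 0.31, 0.29, 0.16]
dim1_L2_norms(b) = [0.21, 0.3, 0.24, 0.29]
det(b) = -0.00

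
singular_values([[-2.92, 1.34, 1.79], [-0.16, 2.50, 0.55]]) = [4.0, 2.03]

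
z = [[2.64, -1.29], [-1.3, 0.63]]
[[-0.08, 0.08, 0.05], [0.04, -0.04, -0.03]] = z@[[-0.03, 0.03, 0.02], [-0.00, 0.00, 0.0]]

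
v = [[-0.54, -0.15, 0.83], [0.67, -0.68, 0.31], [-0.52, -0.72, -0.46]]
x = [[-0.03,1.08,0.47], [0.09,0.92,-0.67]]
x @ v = [[0.50, -1.07, 0.09], [0.92, -0.16, 0.67]]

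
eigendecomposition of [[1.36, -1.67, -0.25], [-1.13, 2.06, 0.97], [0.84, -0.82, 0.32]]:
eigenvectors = [[-0.68, 0.70, 0.66], [0.58, 0.59, 0.01], [-0.45, -0.4, 0.75]]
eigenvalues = [2.62, 0.08, 1.04]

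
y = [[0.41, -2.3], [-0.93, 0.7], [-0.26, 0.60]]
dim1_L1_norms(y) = [2.71, 1.63, 0.86]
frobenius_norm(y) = 2.69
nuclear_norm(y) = 3.33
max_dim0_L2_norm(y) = 2.48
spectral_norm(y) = 2.59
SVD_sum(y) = [[0.69, -2.21], [-0.28, 0.9], [-0.19, 0.62]] + [[-0.28, -0.09],[-0.65, -0.20],[-0.07, -0.02]]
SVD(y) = [[-0.90, -0.4],[0.37, -0.91],[0.25, -0.09]] @ diag([2.586135838252947, 0.7433043966664854]) @ [[-0.30, 0.95], [0.95, 0.30]]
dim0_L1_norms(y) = [1.6, 3.6]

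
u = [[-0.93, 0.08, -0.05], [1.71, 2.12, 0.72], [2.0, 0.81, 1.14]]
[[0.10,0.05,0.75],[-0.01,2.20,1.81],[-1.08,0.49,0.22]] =u @ [[0.00, 0.07, -0.73],[0.42, 1.16, 1.24],[-1.25, -0.52, 0.59]]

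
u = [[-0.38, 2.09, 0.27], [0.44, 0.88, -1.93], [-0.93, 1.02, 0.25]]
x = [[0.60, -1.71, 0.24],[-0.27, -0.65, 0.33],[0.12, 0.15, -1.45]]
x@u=[[-1.20, -0.01, 3.52], [-0.49, -0.80, 1.26], [1.37, -1.1, -0.62]]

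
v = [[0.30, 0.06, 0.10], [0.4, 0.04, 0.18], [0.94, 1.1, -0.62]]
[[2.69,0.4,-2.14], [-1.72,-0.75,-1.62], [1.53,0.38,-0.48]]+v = [[2.99, 0.46, -2.04],[-1.32, -0.71, -1.44],[2.47, 1.48, -1.1]]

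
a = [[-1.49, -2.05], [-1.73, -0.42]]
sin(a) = [[0.16, -0.56], [-0.47, 0.45]]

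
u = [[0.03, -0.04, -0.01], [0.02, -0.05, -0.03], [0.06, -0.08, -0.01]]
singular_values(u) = [0.13, 0.02, 0.0]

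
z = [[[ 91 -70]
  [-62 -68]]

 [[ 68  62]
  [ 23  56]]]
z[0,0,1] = -70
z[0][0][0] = 91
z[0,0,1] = -70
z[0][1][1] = -68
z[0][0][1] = -70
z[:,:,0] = [[91, -62], [68, 23]]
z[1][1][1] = 56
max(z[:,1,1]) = 56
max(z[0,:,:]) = 91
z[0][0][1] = -70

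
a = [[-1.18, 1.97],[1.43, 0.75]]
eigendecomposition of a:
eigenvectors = [[-0.9, -0.56], [0.44, -0.83]]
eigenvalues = [-2.15, 1.72]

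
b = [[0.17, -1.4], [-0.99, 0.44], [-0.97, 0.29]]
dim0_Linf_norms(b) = [0.99, 1.4]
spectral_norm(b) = 1.75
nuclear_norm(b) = 2.81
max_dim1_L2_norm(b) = 1.41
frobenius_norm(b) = 2.05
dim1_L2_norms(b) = [1.41, 1.08, 1.01]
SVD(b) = [[-0.67, -0.74], [0.56, -0.44], [0.49, -0.51]] @ diag([1.749137426980088, 1.0621291171686602]) @ [[-0.65, 0.76], [0.76, 0.65]]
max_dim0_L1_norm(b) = 2.13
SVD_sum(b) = [[0.76, -0.89], [-0.64, 0.74], [-0.56, 0.65]] + [[-0.59,-0.51], [-0.35,-0.3], [-0.41,-0.36]]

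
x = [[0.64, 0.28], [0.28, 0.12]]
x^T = [[0.64, 0.28], [0.28, 0.12]]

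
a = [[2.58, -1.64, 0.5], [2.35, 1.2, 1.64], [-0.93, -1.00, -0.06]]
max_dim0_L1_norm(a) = 5.86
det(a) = 5.70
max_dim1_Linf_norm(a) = 2.58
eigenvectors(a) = [[(-0.32-0.47j),-0.32+0.47j,(-0.52+0j)], [-0.71+0.00j,-0.71-0.00j,(-0.29+0j)], [0.37-0.22j,(0.37+0.22j),(0.8+0j)]]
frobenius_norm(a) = 4.60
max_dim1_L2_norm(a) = 3.11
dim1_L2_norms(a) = [3.1, 3.11, 1.37]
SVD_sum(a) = [[2.36, 0.01, 1.00], [2.58, 0.01, 1.09], [-0.81, -0.0, -0.34]] + [[0.18, -1.67, -0.42], [-0.14, 1.26, 0.32], [0.09, -0.85, -0.21]] + [[0.03, 0.02, -0.08],  [-0.10, -0.07, 0.23],  [-0.21, -0.15, 0.50]]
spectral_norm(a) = 3.90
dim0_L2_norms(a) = [3.61, 2.26, 1.72]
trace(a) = 3.72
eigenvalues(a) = [(1.41+2.07j), (1.41-2.07j), (0.91+0j)]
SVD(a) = [[-0.66,  0.74,  -0.14], [-0.72,  -0.56,  0.41], [0.23,  0.38,  0.90]] @ diag([3.9041337147512816, 2.342219494548665, 0.6231755584893844]) @ [[-0.92, -0.0, -0.39], [0.11, -0.96, -0.24], [-0.38, -0.26, 0.89]]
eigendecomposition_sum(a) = [[(1.15+0.28j), -0.61+1.11j, (0.53+0.58j)], [1.10-1.00j, (0.72+1.41j), (0.98-0.14j)], [(-0.26+0.87j), -0.82-0.51j, -0.46+0.38j]] + [[(1.15-0.28j), (-0.61-1.11j), (0.53-0.58j)], [1.10+1.00j, (0.72-1.41j), (0.98+0.14j)], [-0.26-0.87j, -0.82+0.51j, (-0.46-0.38j)]] + [[0.27-0.00j,(-0.42-0j),-0.57-0.00j], [0.15-0.00j,(-0.23-0j),-0.31-0.00j], [-0.42+0.00j,0.64+0.00j,(0.87+0j)]]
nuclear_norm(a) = 6.87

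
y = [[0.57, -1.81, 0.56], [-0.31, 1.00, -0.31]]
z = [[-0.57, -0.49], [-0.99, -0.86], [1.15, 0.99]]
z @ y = [[-0.17, 0.54, -0.17], [-0.3, 0.93, -0.29], [0.35, -1.09, 0.34]]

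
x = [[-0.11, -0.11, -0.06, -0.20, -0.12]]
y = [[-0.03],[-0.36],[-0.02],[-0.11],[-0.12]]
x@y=[[0.08]]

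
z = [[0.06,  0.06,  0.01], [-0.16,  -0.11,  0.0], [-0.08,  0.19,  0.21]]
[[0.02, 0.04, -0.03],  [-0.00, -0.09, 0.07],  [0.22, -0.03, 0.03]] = z @ [[-0.32, 0.32, -0.58], [0.51, 0.39, 0.18], [0.48, -0.39, -0.26]]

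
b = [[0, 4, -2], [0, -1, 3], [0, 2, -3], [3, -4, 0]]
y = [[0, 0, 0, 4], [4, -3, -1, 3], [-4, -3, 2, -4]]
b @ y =[[24, -6, -8, 20], [-16, -6, 7, -15], [20, 3, -8, 18], [-16, 12, 4, 0]]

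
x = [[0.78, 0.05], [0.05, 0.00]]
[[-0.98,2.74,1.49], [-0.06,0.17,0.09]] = x @ [[-1.25, 3.48, 1.89], [-0.16, 0.44, 0.24]]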